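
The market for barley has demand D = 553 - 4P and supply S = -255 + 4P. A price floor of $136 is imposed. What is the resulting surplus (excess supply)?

Surplus = 280

Equilibrium price would be P* = 101, so the floor at 136 binds.
At P = 136: D = 9, S = 289.
Surplus = 289 − 9 = 280.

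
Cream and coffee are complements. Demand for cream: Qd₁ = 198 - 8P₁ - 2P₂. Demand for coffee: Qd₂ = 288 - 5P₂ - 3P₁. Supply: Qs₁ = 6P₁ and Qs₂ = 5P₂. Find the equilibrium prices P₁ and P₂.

P₁ = 702/67, P₂ = 1719/67

Market 1: 198 - 8P₁ - 2P₂ = 6P₁ → 14P₁ + 2P₂ = 198.
Market 2: 10P₂ + 3P₁ = 288.
Eliminating P₂: 10×(1) − 2×(2) gives 134P₁ = 1404, so P₁ = 702/67.
Back-substitute into (2): P₂ = (288 − 3×702/67) / 10 = 1719/67.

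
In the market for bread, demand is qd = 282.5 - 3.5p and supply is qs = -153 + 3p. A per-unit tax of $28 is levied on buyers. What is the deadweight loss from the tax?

Pre-tax equilibrium: p* = 67, q* = 48.
Tax on buyers shifts demand to qd = 282.5 − 3.5(p + 28) = 184.5 - 3.5p.
184.5 - 3.5p = -153 + 3p gives seller price ps = 675/13; buyers pay pb = 675/13 + 28 = 1039/13.
New quantity: q = 282.5 − 3.5(1039/13) = 36/13.
DWL = ½ × 28 × (48 − 36/13) = 8232/13.

Deadweight loss = 8232/13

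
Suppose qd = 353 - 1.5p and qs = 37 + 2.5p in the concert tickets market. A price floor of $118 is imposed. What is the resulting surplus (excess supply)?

Equilibrium price would be p* = 79, so the floor at 118 binds.
At p = 118: qd = 176, qs = 332.
Surplus = 332 − 176 = 156.

Surplus = 156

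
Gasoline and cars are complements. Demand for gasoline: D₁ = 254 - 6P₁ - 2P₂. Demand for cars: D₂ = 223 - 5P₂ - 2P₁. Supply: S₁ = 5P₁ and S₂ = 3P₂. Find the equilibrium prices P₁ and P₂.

P₁ = 793/42, P₂ = 1945/84

Market 1: 254 - 6P₁ - 2P₂ = 5P₁ → 11P₁ + 2P₂ = 254.
Market 2: 8P₂ + 2P₁ = 223.
Eliminating P₂: 8×(1) − 2×(2) gives 84P₁ = 1586, so P₁ = 793/42.
Back-substitute into (2): P₂ = (223 − 2×793/42) / 8 = 1945/84.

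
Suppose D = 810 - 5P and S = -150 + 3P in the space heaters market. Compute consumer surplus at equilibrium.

Equilibrium: 810 - 5P = -150 + 3P gives P* = 120, Q* = 210.
Demand choke price (D = 0): P = 162.
CS = ½(162 − 120)(210) = 4410.

Consumer surplus = 4410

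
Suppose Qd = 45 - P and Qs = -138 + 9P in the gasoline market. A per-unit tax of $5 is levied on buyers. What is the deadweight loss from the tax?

Deadweight loss = 11.25

Pre-tax equilibrium: P* = 18.3, Q* = 26.7.
Tax on buyers shifts demand to Qd = 45 − 1(P + 5) = 40 - P.
40 - P = -138 + 9P gives seller price Ps = 17.8; buyers pay Pb = 17.8 + 5 = 22.8.
New quantity: Q = 45 − 1(22.8) = 22.2.
DWL = ½ × 5 × (26.7 − 22.2) = 11.25.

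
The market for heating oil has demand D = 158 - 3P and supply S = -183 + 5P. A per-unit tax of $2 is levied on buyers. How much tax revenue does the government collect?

Tax revenue = 52.75

Pre-tax equilibrium: P* = 42.625, Q* = 30.125.
Tax on buyers shifts demand to D = 158 − 3(P + 2) = 152 - 3P.
152 - 3P = -183 + 5P gives seller price Ps = 41.875; buyers pay Pb = 41.875 + 2 = 43.875.
New quantity: Q = 158 − 3(43.875) = 26.375.
Revenue = 2 × 26.375 = 52.75.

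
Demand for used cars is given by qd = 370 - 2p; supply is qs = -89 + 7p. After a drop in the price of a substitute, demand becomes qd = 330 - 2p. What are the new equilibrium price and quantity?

p' = 419/9, q' = 2132/9

Original equilibrium: p* = 51, q* = 268.
New equilibrium: 330 - 2p = -89 + 7p, so 419 = 9p and p' = 419/9; q' = 330 − 2(419/9) = 2132/9.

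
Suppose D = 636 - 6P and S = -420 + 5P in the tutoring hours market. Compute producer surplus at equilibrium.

Equilibrium: 636 - 6P = -420 + 5P gives P* = 96, Q* = 60.
Supply starts at P = 84 (where S = 0).
PS = ½(96 − 84)(60) = 360.

Producer surplus = 360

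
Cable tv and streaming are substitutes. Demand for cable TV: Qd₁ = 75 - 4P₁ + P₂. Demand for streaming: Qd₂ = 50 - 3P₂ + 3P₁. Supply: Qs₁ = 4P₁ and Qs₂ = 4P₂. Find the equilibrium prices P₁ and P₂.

P₁ = 575/53, P₂ = 625/53

Market 1: 75 - 4P₁ + P₂ = 4P₁ → 8P₁ - P₂ = 75.
Market 2: 7P₂ - 3P₁ = 50.
Eliminating P₂: 7×(1) + 1×(2) gives 53P₁ = 575, so P₁ = 575/53.
Back-substitute into (2): P₂ = (50 + 3×575/53) / 7 = 625/53.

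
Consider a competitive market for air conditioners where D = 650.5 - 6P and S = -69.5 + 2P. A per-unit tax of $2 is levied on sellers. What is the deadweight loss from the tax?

Pre-tax equilibrium: P* = 90, Q* = 110.5.
Tax on sellers shifts supply to S = -69.5 + 2(P − 2) = -73.5 + 2P.
650.5 - 6P = -73.5 + 2P gives buyer price Pb = 90.5; sellers receive Ps = 90.5 − 2 = 88.5.
New quantity: Q = 650.5 − 6(90.5) = 107.5.
DWL = ½ × 2 × (110.5 − 107.5) = 3.

Deadweight loss = 3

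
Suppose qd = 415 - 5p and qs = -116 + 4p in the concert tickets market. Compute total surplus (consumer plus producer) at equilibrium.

Equilibrium: 415 - 5p = -116 + 4p gives p* = 59, q* = 120.
Demand choke price: p = 83; supply starts at p = 29.
CS = ½(83 − 59)(120) = 1440; PS = ½(59 − 29)(120) = 1800.

Total surplus = 3240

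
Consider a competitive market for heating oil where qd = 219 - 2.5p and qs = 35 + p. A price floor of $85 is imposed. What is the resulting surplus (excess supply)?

Surplus = 113.5

Equilibrium price would be p* = 368/7, so the floor at 85 binds.
At p = 85: qd = 6.5, qs = 120.
Surplus = 120 − 6.5 = 113.5.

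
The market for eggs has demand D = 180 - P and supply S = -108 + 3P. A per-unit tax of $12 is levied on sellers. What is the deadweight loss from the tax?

Deadweight loss = 54

Pre-tax equilibrium: P* = 72, Q* = 108.
Tax on sellers shifts supply to S = -108 + 3(P − 12) = -144 + 3P.
180 - P = -144 + 3P gives buyer price Pb = 81; sellers receive Ps = 81 − 12 = 69.
New quantity: Q = 180 − 1(81) = 99.
DWL = ½ × 12 × (108 − 99) = 54.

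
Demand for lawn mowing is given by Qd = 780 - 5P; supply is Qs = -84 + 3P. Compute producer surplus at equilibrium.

Equilibrium: 780 - 5P = -84 + 3P gives P* = 108, Q* = 240.
Supply starts at P = 28 (where Qs = 0).
PS = ½(108 − 28)(240) = 9600.

Producer surplus = 9600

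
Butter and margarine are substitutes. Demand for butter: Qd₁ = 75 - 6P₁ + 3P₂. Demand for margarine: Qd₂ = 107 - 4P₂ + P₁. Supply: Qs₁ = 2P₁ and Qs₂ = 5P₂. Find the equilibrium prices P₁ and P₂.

Market 1: 75 - 6P₁ + 3P₂ = 2P₁ → 8P₁ - 3P₂ = 75.
Market 2: 9P₂ - P₁ = 107.
Eliminating P₂: 9×(1) + 3×(2) gives 69P₁ = 996, so P₁ = 332/23.
Back-substitute into (2): P₂ = (107 + 1×332/23) / 9 = 931/69.

P₁ = 332/23, P₂ = 931/69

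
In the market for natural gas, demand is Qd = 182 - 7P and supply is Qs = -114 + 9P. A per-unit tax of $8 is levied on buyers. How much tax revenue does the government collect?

Pre-tax equilibrium: P* = 18.5, Q* = 52.5.
Tax on buyers shifts demand to Qd = 182 − 7(P + 8) = 126 - 7P.
126 - 7P = -114 + 9P gives seller price Ps = 15; buyers pay Pb = 15 + 8 = 23.
New quantity: Q = 182 − 7(23) = 21.
Revenue = 8 × 21 = 168.

Tax revenue = 168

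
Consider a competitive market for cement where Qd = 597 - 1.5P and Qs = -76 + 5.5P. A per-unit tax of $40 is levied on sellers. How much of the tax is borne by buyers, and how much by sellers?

Buyers bear 220/7, sellers bear 60/7

Pre-tax equilibrium: P* = 673/7, Q* = 6339/14.
Tax on sellers shifts supply to Qs = -76 + 5.5(P − 40) = -296 + 5.5P.
597 - 1.5P = -296 + 5.5P gives buyer price Pb = 893/7; sellers receive Ps = 893/7 − 40 = 613/7.
New quantity: Q = 597 − 1.5(893/7) = 5679/14.
Buyer burden = 893/7 − 673/7 = 220/7; seller burden = 673/7 − 613/7 = 60/7.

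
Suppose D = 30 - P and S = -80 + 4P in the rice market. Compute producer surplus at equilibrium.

Producer surplus = 8

Equilibrium: 30 - P = -80 + 4P gives P* = 22, Q* = 8.
Supply starts at P = 20 (where S = 0).
PS = ½(22 − 20)(8) = 8.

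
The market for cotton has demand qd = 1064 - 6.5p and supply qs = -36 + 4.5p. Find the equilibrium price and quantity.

Set qd = qs: 1064 - 6.5p = -36 + 4.5p.
1100 = 11p, so p* = 100.
q* = 1064 − 6.5(100) = 414.

p* = 100, q* = 414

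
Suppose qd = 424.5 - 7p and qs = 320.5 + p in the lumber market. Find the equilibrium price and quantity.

p* = 13, q* = 333.5

Set qd = qs: 424.5 - 7p = 320.5 + p.
104 = 8p, so p* = 13.
q* = 424.5 − 7(13) = 333.5.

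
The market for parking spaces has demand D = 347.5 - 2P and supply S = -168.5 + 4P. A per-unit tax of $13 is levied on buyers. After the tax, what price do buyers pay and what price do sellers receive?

Pre-tax equilibrium: P* = 86, Q* = 175.5.
Tax on buyers shifts demand to D = 347.5 − 2(P + 13) = 321.5 - 2P.
321.5 - 2P = -168.5 + 4P gives seller price Ps = 245/3; buyers pay Pb = 245/3 + 13 = 284/3.
New quantity: Q = 347.5 − 2(284/3) = 949/6.

Buyers pay 284/3, sellers receive 245/3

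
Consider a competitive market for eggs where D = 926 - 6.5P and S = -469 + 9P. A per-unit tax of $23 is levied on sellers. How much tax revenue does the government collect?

Pre-tax equilibrium: P* = 90, Q* = 341.
Tax on sellers shifts supply to S = -469 + 9(P − 23) = -676 + 9P.
926 - 6.5P = -676 + 9P gives buyer price Pb = 3204/31; sellers receive Ps = 3204/31 − 23 = 2491/31.
New quantity: Q = 926 − 6.5(3204/31) = 7880/31.
Revenue = 23 × 7880/31 = 181240/31.

Tax revenue = 181240/31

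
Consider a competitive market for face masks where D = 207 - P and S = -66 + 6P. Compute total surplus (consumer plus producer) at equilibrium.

Total surplus = 16464

Equilibrium: 207 - P = -66 + 6P gives P* = 39, Q* = 168.
Demand choke price: P = 207; supply starts at P = 11.
CS = ½(207 − 39)(168) = 14112; PS = ½(39 − 11)(168) = 2352.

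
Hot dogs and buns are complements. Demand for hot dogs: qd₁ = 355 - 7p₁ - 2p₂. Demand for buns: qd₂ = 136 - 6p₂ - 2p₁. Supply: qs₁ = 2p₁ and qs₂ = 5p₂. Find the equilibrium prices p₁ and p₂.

Market 1: 355 - 7p₁ - 2p₂ = 2p₁ → 9p₁ + 2p₂ = 355.
Market 2: 11p₂ + 2p₁ = 136.
Eliminating p₂: 11×(1) − 2×(2) gives 95p₁ = 3633, so p₁ = 3633/95.
Back-substitute into (2): p₂ = (136 − 2×3633/95) / 11 = 514/95.

p₁ = 3633/95, p₂ = 514/95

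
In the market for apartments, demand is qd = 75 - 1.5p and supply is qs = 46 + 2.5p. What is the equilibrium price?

p* = 7.25

Set qd = qs: 75 - 1.5p = 46 + 2.5p.
29 = 4p, so p* = 7.25.
q* = 75 − 1.5(7.25) = 64.125.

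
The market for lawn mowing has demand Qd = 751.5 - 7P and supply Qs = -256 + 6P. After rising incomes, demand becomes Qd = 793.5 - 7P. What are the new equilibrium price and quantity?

Original equilibrium: P* = 77.5, Q* = 209.
New equilibrium: 793.5 - 7P = -256 + 6P, so 1049.5 = 13P and P' = 2099/26; Q' = 793.5 − 7(2099/26) = 2969/13.

P' = 2099/26, Q' = 2969/13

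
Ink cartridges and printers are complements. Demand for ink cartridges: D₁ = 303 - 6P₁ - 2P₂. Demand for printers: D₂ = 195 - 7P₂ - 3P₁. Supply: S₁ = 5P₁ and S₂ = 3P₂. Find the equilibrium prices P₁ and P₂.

P₁ = 330/13, P₂ = 309/26

Market 1: 303 - 6P₁ - 2P₂ = 5P₁ → 11P₁ + 2P₂ = 303.
Market 2: 10P₂ + 3P₁ = 195.
Eliminating P₂: 10×(1) − 2×(2) gives 104P₁ = 2640, so P₁ = 330/13.
Back-substitute into (2): P₂ = (195 − 3×330/13) / 10 = 309/26.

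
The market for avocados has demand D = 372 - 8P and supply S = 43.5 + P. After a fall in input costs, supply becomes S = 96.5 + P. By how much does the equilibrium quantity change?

Original equilibrium: P* = 36.5, Q* = 80.
New equilibrium: 372 - 8P = 96.5 + P, so 275.5 = 9P and P' = 551/18; Q' = 372 − 8(551/18) = 1144/9.
Change in quantity: 1144/9 − 80 = 424/9.

ΔQ = 424/9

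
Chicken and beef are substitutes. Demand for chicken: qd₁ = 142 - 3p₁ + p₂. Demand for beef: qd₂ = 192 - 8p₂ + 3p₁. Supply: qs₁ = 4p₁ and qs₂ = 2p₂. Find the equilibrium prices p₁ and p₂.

p₁ = 1612/67, p₂ = 1770/67

Market 1: 142 - 3p₁ + p₂ = 4p₁ → 7p₁ - p₂ = 142.
Market 2: 10p₂ - 3p₁ = 192.
Eliminating p₂: 10×(1) + 1×(2) gives 67p₁ = 1612, so p₁ = 1612/67.
Back-substitute into (2): p₂ = (192 + 3×1612/67) / 10 = 1770/67.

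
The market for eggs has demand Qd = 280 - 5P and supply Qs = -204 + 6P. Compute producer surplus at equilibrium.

Equilibrium: 280 - 5P = -204 + 6P gives P* = 44, Q* = 60.
Supply starts at P = 34 (where Qs = 0).
PS = ½(44 − 34)(60) = 300.

Producer surplus = 300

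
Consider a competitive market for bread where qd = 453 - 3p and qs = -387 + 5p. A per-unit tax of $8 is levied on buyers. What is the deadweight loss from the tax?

Deadweight loss = 60

Pre-tax equilibrium: p* = 105, q* = 138.
Tax on buyers shifts demand to qd = 453 − 3(p + 8) = 429 - 3p.
429 - 3p = -387 + 5p gives seller price ps = 102; buyers pay pb = 102 + 8 = 110.
New quantity: q = 453 − 3(110) = 123.
DWL = ½ × 8 × (138 − 123) = 60.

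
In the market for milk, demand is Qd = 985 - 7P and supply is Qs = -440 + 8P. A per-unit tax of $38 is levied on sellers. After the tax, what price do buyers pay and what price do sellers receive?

Buyers pay 1729/15, sellers receive 1159/15

Pre-tax equilibrium: P* = 95, Q* = 320.
Tax on sellers shifts supply to Qs = -440 + 8(P − 38) = -744 + 8P.
985 - 7P = -744 + 8P gives buyer price Pb = 1729/15; sellers receive Ps = 1729/15 − 38 = 1159/15.
New quantity: Q = 985 − 7(1729/15) = 2672/15.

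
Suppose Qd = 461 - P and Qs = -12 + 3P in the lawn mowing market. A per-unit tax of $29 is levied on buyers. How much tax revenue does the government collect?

Pre-tax equilibrium: P* = 118.25, Q* = 342.75.
Tax on buyers shifts demand to Qd = 461 − 1(P + 29) = 432 - P.
432 - P = -12 + 3P gives seller price Ps = 111; buyers pay Pb = 111 + 29 = 140.
New quantity: Q = 461 − 1(140) = 321.
Revenue = 29 × 321 = 9309.

Tax revenue = 9309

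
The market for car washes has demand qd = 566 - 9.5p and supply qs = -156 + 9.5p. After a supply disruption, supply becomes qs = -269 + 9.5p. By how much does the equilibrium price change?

Original equilibrium: p* = 38, q* = 205.
New equilibrium: 566 - 9.5p = -269 + 9.5p, so 835 = 19p and p' = 835/19; q' = 566 − 9.5(835/19) = 148.5.
Change in price: 835/19 − 38 = 113/19.

Δp = 113/19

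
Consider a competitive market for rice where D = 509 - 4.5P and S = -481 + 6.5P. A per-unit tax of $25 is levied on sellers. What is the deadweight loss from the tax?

Deadweight loss = 73125/88

Pre-tax equilibrium: P* = 90, Q* = 104.
Tax on sellers shifts supply to S = -481 + 6.5(P − 25) = -643.5 + 6.5P.
509 - 4.5P = -643.5 + 6.5P gives buyer price Pb = 2305/22; sellers receive Ps = 2305/22 − 25 = 1755/22.
New quantity: Q = 509 − 4.5(2305/22) = 1651/44.
DWL = ½ × 25 × (104 − 1651/44) = 73125/88.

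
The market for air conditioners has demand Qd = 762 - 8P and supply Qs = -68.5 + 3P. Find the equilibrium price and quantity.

Set Qd = Qs: 762 - 8P = -68.5 + 3P.
830.5 = 11P, so P* = 75.5.
Q* = 762 − 8(75.5) = 158.

P* = 75.5, Q* = 158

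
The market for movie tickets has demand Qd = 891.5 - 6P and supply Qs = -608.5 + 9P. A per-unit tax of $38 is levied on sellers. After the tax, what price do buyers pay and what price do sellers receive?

Pre-tax equilibrium: P* = 100, Q* = 291.5.
Tax on sellers shifts supply to Qs = -608.5 + 9(P − 38) = -950.5 + 9P.
891.5 - 6P = -950.5 + 9P gives buyer price Pb = 122.8; sellers receive Ps = 122.8 − 38 = 84.8.
New quantity: Q = 891.5 − 6(122.8) = 154.7.

Buyers pay $122.8, sellers receive $84.8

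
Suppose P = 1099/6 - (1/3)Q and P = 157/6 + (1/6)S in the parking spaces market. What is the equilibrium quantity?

Q* = 314

Set the two price expressions equal: 1099/6 - (1/3)Q = 157/6 + (1/6)Q.
157 = 0.5Q, so Q* = 314.
P* = 1099/6 − (1/3)(314) = 78.5.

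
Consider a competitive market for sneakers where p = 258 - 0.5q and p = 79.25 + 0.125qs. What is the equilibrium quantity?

q* = 286

Set the two price expressions equal: 258 - 0.5q = 79.25 + 0.125q.
178.75 = 0.625q, so q* = 286.
p* = 258 − (0.5)(286) = 115.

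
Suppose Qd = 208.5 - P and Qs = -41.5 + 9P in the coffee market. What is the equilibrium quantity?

Set Qd = Qs: 208.5 - P = -41.5 + 9P.
250 = 10P, so P* = 25.
Q* = 208.5 − 1(25) = 183.5.

Q* = 183.5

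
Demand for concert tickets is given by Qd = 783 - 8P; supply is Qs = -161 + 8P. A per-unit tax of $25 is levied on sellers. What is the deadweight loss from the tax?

Deadweight loss = 1250

Pre-tax equilibrium: P* = 59, Q* = 311.
Tax on sellers shifts supply to Qs = -161 + 8(P − 25) = -361 + 8P.
783 - 8P = -361 + 8P gives buyer price Pb = 71.5; sellers receive Ps = 71.5 − 25 = 46.5.
New quantity: Q = 783 − 8(71.5) = 211.
DWL = ½ × 25 × (311 − 211) = 1250.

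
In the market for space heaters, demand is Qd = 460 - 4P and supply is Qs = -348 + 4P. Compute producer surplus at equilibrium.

Producer surplus = 392

Equilibrium: 460 - 4P = -348 + 4P gives P* = 101, Q* = 56.
Supply starts at P = 87 (where Qs = 0).
PS = ½(101 − 87)(56) = 392.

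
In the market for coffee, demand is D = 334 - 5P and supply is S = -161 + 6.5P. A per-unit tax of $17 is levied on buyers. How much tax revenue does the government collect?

Tax revenue = 27659/23

Pre-tax equilibrium: P* = 990/23, Q* = 2732/23.
Tax on buyers shifts demand to D = 334 − 5(P + 17) = 249 - 5P.
249 - 5P = -161 + 6.5P gives seller price Ps = 820/23; buyers pay Pb = 820/23 + 17 = 1211/23.
New quantity: Q = 334 − 5(1211/23) = 1627/23.
Revenue = 17 × 1627/23 = 27659/23.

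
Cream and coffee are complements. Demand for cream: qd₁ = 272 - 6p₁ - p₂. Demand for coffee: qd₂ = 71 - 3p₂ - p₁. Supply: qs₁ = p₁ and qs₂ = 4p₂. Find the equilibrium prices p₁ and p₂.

Market 1: 272 - 6p₁ - p₂ = p₁ → 7p₁ + p₂ = 272.
Market 2: 7p₂ + p₁ = 71.
Eliminating p₂: 7×(1) − 1×(2) gives 48p₁ = 1833, so p₁ = 38.1875.
Back-substitute into (2): p₂ = (71 − 1×38.1875) / 7 = 4.6875.

p₁ = 38.1875, p₂ = 4.6875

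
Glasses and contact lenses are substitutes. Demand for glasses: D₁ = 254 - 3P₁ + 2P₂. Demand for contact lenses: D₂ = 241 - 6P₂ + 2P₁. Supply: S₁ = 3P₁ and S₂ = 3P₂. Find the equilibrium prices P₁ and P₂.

Market 1: 254 - 3P₁ + 2P₂ = 3P₁ → 6P₁ - 2P₂ = 254.
Market 2: 9P₂ - 2P₁ = 241.
Eliminating P₂: 9×(1) + 2×(2) gives 50P₁ = 2768, so P₁ = 55.36.
Back-substitute into (2): P₂ = (241 + 2×55.36) / 9 = 39.08.

P₁ = 55.36, P₂ = 39.08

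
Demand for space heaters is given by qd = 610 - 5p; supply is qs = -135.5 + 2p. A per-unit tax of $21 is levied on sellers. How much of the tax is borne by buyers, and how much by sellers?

Buyers bear $6, sellers bear $15

Pre-tax equilibrium: p* = 106.5, q* = 77.5.
Tax on sellers shifts supply to qs = -135.5 + 2(p − 21) = -177.5 + 2p.
610 - 5p = -177.5 + 2p gives buyer price pb = 112.5; sellers receive ps = 112.5 − 21 = 91.5.
New quantity: q = 610 − 5(112.5) = 47.5.
Buyer burden = 112.5 − 106.5 = 6; seller burden = 106.5 − 91.5 = 15.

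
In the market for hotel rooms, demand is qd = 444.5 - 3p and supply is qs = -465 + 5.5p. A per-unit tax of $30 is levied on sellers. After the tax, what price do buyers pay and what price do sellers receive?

Buyers pay 2149/17, sellers receive 1639/17

Pre-tax equilibrium: p* = 107, q* = 123.5.
Tax on sellers shifts supply to qs = -465 + 5.5(p − 30) = -630 + 5.5p.
444.5 - 3p = -630 + 5.5p gives buyer price pb = 2149/17; sellers receive ps = 2149/17 − 30 = 1639/17.
New quantity: q = 444.5 − 3(2149/17) = 2219/34.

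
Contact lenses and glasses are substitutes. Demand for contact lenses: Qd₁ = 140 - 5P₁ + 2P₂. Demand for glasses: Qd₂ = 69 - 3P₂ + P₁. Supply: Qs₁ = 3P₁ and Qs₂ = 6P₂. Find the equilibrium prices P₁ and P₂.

P₁ = 699/35, P₂ = 346/35

Market 1: 140 - 5P₁ + 2P₂ = 3P₁ → 8P₁ - 2P₂ = 140.
Market 2: 9P₂ - P₁ = 69.
Eliminating P₂: 9×(1) + 2×(2) gives 70P₁ = 1398, so P₁ = 699/35.
Back-substitute into (2): P₂ = (69 + 1×699/35) / 9 = 346/35.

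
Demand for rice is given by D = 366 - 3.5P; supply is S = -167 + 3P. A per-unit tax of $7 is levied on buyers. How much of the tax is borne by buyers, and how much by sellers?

Buyers bear 42/13, sellers bear 49/13

Pre-tax equilibrium: P* = 82, Q* = 79.
Tax on buyers shifts demand to D = 366 − 3.5(P + 7) = 341.5 - 3.5P.
341.5 - 3.5P = -167 + 3P gives seller price Ps = 1017/13; buyers pay Pb = 1017/13 + 7 = 1108/13.
New quantity: Q = 366 − 3.5(1108/13) = 880/13.
Buyer burden = 1108/13 − 82 = 42/13; seller burden = 82 − 1017/13 = 49/13.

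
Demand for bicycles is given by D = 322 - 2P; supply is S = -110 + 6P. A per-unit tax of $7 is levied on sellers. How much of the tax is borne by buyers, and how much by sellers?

Pre-tax equilibrium: P* = 54, Q* = 214.
Tax on sellers shifts supply to S = -110 + 6(P − 7) = -152 + 6P.
322 - 2P = -152 + 6P gives buyer price Pb = 59.25; sellers receive Ps = 59.25 − 7 = 52.25.
New quantity: Q = 322 − 2(59.25) = 203.5.
Buyer burden = 59.25 − 54 = 5.25; seller burden = 54 − 52.25 = 1.75.

Buyers bear $5.25, sellers bear $1.75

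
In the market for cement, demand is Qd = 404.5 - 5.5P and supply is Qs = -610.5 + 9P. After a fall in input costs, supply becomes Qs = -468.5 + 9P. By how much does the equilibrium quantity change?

ΔQ = 1562/29

Original equilibrium: P* = 70, Q* = 19.5.
New equilibrium: 404.5 - 5.5P = -468.5 + 9P, so 873 = 14.5P and P' = 1746/29; Q' = 404.5 − 5.5(1746/29) = 4255/58.
Change in quantity: 4255/58 − 19.5 = 1562/29.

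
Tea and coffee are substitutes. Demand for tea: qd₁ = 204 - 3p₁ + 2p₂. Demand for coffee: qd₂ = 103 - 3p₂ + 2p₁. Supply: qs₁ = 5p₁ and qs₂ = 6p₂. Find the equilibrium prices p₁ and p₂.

Market 1: 204 - 3p₁ + 2p₂ = 5p₁ → 8p₁ - 2p₂ = 204.
Market 2: 9p₂ - 2p₁ = 103.
Eliminating p₂: 9×(1) + 2×(2) gives 68p₁ = 2042, so p₁ = 1021/34.
Back-substitute into (2): p₂ = (103 + 2×1021/34) / 9 = 308/17.

p₁ = 1021/34, p₂ = 308/17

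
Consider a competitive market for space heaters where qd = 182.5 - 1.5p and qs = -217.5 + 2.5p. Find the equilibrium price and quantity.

Set qd = qs: 182.5 - 1.5p = -217.5 + 2.5p.
400 = 4p, so p* = 100.
q* = 182.5 − 1.5(100) = 32.5.

p* = 100, q* = 32.5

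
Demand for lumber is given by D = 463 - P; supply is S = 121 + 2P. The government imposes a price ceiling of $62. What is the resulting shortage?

Shortage = 156

Equilibrium price would be P* = 114, so the ceiling at 62 binds.
At P = 62: D = 463 − 1(62) = 401, S = 121 + 2(62) = 245.
Shortage = 401 − 245 = 156.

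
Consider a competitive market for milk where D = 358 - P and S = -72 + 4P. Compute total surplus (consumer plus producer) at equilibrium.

Equilibrium: 358 - P = -72 + 4P gives P* = 86, Q* = 272.
Demand choke price: P = 358; supply starts at P = 18.
CS = ½(358 − 86)(272) = 36992; PS = ½(86 − 18)(272) = 9248.

Total surplus = 46240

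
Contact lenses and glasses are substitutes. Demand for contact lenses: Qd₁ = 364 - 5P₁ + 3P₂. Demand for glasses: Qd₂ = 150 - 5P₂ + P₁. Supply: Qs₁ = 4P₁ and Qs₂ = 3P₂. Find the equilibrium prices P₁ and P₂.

Market 1: 364 - 5P₁ + 3P₂ = 4P₁ → 9P₁ - 3P₂ = 364.
Market 2: 8P₂ - P₁ = 150.
Eliminating P₂: 8×(1) + 3×(2) gives 69P₁ = 3362, so P₁ = 3362/69.
Back-substitute into (2): P₂ = (150 + 1×3362/69) / 8 = 1714/69.

P₁ = 3362/69, P₂ = 1714/69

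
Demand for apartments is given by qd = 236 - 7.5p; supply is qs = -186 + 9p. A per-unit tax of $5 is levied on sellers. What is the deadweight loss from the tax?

Pre-tax equilibrium: p* = 844/33, q* = 486/11.
Tax on sellers shifts supply to qs = -186 + 9(p − 5) = -231 + 9p.
236 - 7.5p = -231 + 9p gives buyer price pb = 934/33; sellers receive ps = 934/33 − 5 = 769/33.
New quantity: q = 236 − 7.5(934/33) = 261/11.
DWL = ½ × 5 × (486/11 − 261/11) = 1125/22.

Deadweight loss = 1125/22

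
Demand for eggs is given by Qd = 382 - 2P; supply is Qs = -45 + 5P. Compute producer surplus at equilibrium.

Equilibrium: 382 - 2P = -45 + 5P gives P* = 61, Q* = 260.
Supply starts at P = 9 (where Qs = 0).
PS = ½(61 − 9)(260) = 6760.

Producer surplus = 6760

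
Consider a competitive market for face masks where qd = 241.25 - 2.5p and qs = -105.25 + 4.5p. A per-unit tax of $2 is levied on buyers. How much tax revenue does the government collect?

Pre-tax equilibrium: p* = 49.5, q* = 117.5.
Tax on buyers shifts demand to qd = 241.25 − 2.5(p + 2) = 236.25 - 2.5p.
236.25 - 2.5p = -105.25 + 4.5p gives seller price ps = 683/14; buyers pay pb = 683/14 + 2 = 711/14.
New quantity: q = 241.25 − 2.5(711/14) = 800/7.
Revenue = 2 × 800/7 = 1600/7.

Tax revenue = 1600/7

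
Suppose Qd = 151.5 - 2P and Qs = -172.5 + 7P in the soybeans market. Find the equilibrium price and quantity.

P* = 36, Q* = 79.5

Set Qd = Qs: 151.5 - 2P = -172.5 + 7P.
324 = 9P, so P* = 36.
Q* = 151.5 − 2(36) = 79.5.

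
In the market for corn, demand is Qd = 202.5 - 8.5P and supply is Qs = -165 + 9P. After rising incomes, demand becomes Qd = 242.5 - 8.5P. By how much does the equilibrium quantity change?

Original equilibrium: P* = 21, Q* = 24.
New equilibrium: 242.5 - 8.5P = -165 + 9P, so 407.5 = 17.5P and P' = 163/7; Q' = 242.5 − 8.5(163/7) = 312/7.
Change in quantity: 312/7 − 24 = 144/7.

ΔQ = 144/7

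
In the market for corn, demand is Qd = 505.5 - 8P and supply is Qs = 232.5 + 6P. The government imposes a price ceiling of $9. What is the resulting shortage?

Shortage = 147

Equilibrium price would be P* = 19.5, so the ceiling at 9 binds.
At P = 9: Qd = 505.5 − 8(9) = 433.5, Qs = 232.5 + 6(9) = 286.5.
Shortage = 433.5 − 286.5 = 147.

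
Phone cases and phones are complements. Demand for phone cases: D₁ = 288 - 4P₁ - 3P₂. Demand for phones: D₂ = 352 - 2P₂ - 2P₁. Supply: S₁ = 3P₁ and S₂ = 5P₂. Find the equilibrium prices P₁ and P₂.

Market 1: 288 - 4P₁ - 3P₂ = 3P₁ → 7P₁ + 3P₂ = 288.
Market 2: 7P₂ + 2P₁ = 352.
Eliminating P₂: 7×(1) − 3×(2) gives 43P₁ = 960, so P₁ = 960/43.
Back-substitute into (2): P₂ = (352 − 2×960/43) / 7 = 1888/43.

P₁ = 960/43, P₂ = 1888/43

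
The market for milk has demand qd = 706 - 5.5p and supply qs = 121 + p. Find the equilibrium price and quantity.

Set qd = qs: 706 - 5.5p = 121 + p.
585 = 6.5p, so p* = 90.
q* = 706 − 5.5(90) = 211.

p* = 90, q* = 211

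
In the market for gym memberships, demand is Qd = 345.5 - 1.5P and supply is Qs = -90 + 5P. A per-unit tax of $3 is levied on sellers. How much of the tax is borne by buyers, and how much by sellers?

Pre-tax equilibrium: P* = 67, Q* = 245.
Tax on sellers shifts supply to Qs = -90 + 5(P − 3) = -105 + 5P.
345.5 - 1.5P = -105 + 5P gives buyer price Pb = 901/13; sellers receive Ps = 901/13 − 3 = 862/13.
New quantity: Q = 345.5 − 1.5(901/13) = 3140/13.
Buyer burden = 901/13 − 67 = 30/13; seller burden = 67 − 862/13 = 9/13.

Buyers bear 30/13, sellers bear 9/13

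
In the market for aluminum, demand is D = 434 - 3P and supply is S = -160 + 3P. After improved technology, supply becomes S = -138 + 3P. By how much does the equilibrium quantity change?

ΔQ = 11

Original equilibrium: P* = 99, Q* = 137.
New equilibrium: 434 - 3P = -138 + 3P, so 572 = 6P and P' = 286/3; Q' = 434 − 3(286/3) = 148.
Change in quantity: 148 − 137 = 11.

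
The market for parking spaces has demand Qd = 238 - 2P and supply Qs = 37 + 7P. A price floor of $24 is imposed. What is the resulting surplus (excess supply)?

Surplus = 15

Equilibrium price would be P* = 67/3, so the floor at 24 binds.
At P = 24: Qd = 190, Qs = 205.
Surplus = 205 − 190 = 15.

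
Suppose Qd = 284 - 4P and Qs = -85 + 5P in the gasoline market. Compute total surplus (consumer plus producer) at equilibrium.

Total surplus = 3240

Equilibrium: 284 - 4P = -85 + 5P gives P* = 41, Q* = 120.
Demand choke price: P = 71; supply starts at P = 17.
CS = ½(71 − 41)(120) = 1800; PS = ½(41 − 17)(120) = 1440.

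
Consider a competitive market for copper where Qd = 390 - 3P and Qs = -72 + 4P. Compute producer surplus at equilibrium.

Equilibrium: 390 - 3P = -72 + 4P gives P* = 66, Q* = 192.
Supply starts at P = 18 (where Qs = 0).
PS = ½(66 − 18)(192) = 4608.

Producer surplus = 4608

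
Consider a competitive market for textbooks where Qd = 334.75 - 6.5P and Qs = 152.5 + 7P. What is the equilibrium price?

Set Qd = Qs: 334.75 - 6.5P = 152.5 + 7P.
182.25 = 13.5P, so P* = 13.5.
Q* = 334.75 − 6.5(13.5) = 247.

P* = 13.5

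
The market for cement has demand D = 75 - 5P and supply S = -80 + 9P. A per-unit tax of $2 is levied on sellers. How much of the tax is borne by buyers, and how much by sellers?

Pre-tax equilibrium: P* = 155/14, Q* = 275/14.
Tax on sellers shifts supply to S = -80 + 9(P − 2) = -98 + 9P.
75 - 5P = -98 + 9P gives buyer price Pb = 173/14; sellers receive Ps = 173/14 − 2 = 145/14.
New quantity: Q = 75 − 5(173/14) = 185/14.
Buyer burden = 173/14 − 155/14 = 9/7; seller burden = 155/14 − 145/14 = 5/7.

Buyers bear 9/7, sellers bear 5/7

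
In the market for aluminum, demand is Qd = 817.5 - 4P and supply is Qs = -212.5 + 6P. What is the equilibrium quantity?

Q* = 405.5

Set Qd = Qs: 817.5 - 4P = -212.5 + 6P.
1030 = 10P, so P* = 103.
Q* = 817.5 − 4(103) = 405.5.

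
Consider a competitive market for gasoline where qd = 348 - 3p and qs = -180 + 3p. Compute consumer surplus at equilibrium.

Consumer surplus = 1176

Equilibrium: 348 - 3p = -180 + 3p gives p* = 88, q* = 84.
Demand choke price (qd = 0): p = 116.
CS = ½(116 − 88)(84) = 1176.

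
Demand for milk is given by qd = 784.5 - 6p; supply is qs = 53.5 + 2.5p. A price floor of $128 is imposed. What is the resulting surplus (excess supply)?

Surplus = 357

Equilibrium price would be p* = 86, so the floor at 128 binds.
At p = 128: qd = 16.5, qs = 373.5.
Surplus = 373.5 − 16.5 = 357.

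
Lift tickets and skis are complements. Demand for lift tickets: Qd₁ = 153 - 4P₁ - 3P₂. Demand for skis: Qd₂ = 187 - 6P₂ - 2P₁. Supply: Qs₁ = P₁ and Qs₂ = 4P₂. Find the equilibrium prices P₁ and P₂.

Market 1: 153 - 4P₁ - 3P₂ = P₁ → 5P₁ + 3P₂ = 153.
Market 2: 10P₂ + 2P₁ = 187.
Eliminating P₂: 10×(1) − 3×(2) gives 44P₁ = 969, so P₁ = 969/44.
Back-substitute into (2): P₂ = (187 − 2×969/44) / 10 = 629/44.

P₁ = 969/44, P₂ = 629/44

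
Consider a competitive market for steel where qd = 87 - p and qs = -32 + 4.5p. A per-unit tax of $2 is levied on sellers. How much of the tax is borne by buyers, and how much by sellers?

Buyers bear 18/11, sellers bear 4/11

Pre-tax equilibrium: p* = 238/11, q* = 719/11.
Tax on sellers shifts supply to qs = -32 + 4.5(p − 2) = -41 + 4.5p.
87 - p = -41 + 4.5p gives buyer price pb = 256/11; sellers receive ps = 256/11 − 2 = 234/11.
New quantity: q = 87 − 1(256/11) = 701/11.
Buyer burden = 256/11 − 238/11 = 18/11; seller burden = 238/11 − 234/11 = 4/11.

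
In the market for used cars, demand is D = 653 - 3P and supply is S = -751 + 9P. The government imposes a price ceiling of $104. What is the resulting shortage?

Equilibrium price would be P* = 117, so the ceiling at 104 binds.
At P = 104: D = 653 − 3(104) = 341, S = -751 + 9(104) = 185.
Shortage = 341 − 185 = 156.

Shortage = 156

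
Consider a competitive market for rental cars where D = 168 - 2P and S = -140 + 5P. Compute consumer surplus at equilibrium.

Consumer surplus = 1600

Equilibrium: 168 - 2P = -140 + 5P gives P* = 44, Q* = 80.
Demand choke price (D = 0): P = 84.
CS = ½(84 − 44)(80) = 1600.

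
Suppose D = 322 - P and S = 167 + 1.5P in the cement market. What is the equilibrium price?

P* = 62

Set D = S: 322 - P = 167 + 1.5P.
155 = 2.5P, so P* = 62.
Q* = 322 − 1(62) = 260.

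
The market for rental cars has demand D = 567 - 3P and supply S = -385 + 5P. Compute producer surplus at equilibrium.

Producer surplus = 4410

Equilibrium: 567 - 3P = -385 + 5P gives P* = 119, Q* = 210.
Supply starts at P = 77 (where S = 0).
PS = ½(119 − 77)(210) = 4410.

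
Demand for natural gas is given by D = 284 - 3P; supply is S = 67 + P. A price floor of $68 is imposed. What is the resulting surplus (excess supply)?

Surplus = 55

Equilibrium price would be P* = 54.25, so the floor at 68 binds.
At P = 68: D = 80, S = 135.
Surplus = 135 − 80 = 55.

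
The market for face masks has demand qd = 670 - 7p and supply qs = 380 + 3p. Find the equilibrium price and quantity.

p* = 29, q* = 467

Set qd = qs: 670 - 7p = 380 + 3p.
290 = 10p, so p* = 29.
q* = 670 − 7(29) = 467.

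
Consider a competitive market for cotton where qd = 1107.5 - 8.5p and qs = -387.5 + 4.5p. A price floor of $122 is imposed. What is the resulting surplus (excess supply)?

Equilibrium price would be p* = 115, so the floor at 122 binds.
At p = 122: qd = 70.5, qs = 161.5.
Surplus = 161.5 − 70.5 = 91.

Surplus = 91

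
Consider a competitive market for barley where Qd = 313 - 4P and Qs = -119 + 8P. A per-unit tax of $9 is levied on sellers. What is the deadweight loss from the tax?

Pre-tax equilibrium: P* = 36, Q* = 169.
Tax on sellers shifts supply to Qs = -119 + 8(P − 9) = -191 + 8P.
313 - 4P = -191 + 8P gives buyer price Pb = 42; sellers receive Ps = 42 − 9 = 33.
New quantity: Q = 313 − 4(42) = 145.
DWL = ½ × 9 × (169 − 145) = 108.

Deadweight loss = 108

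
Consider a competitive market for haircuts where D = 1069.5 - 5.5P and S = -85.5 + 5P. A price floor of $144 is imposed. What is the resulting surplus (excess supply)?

Equilibrium price would be P* = 110, so the floor at 144 binds.
At P = 144: D = 277.5, S = 634.5.
Surplus = 634.5 − 277.5 = 357.

Surplus = 357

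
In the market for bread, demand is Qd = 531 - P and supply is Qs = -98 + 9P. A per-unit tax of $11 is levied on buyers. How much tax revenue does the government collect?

Pre-tax equilibrium: P* = 62.9, Q* = 468.1.
Tax on buyers shifts demand to Qd = 531 − 1(P + 11) = 520 - P.
520 - P = -98 + 9P gives seller price Ps = 61.8; buyers pay Pb = 61.8 + 11 = 72.8.
New quantity: Q = 531 − 1(72.8) = 458.2.
Revenue = 11 × 458.2 = 5040.2.

Tax revenue = 5040.2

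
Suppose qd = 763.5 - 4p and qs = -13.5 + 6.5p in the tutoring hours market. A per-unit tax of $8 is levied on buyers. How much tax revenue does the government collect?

Tax revenue = 75212/21

Pre-tax equilibrium: p* = 74, q* = 467.5.
Tax on buyers shifts demand to qd = 763.5 − 4(p + 8) = 731.5 - 4p.
731.5 - 4p = -13.5 + 6.5p gives seller price ps = 1490/21; buyers pay pb = 1490/21 + 8 = 1658/21.
New quantity: q = 763.5 − 4(1658/21) = 18803/42.
Revenue = 8 × 18803/42 = 75212/21.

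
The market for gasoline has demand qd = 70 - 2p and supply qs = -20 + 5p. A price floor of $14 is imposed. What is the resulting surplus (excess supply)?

Surplus = 8

Equilibrium price would be p* = 90/7, so the floor at 14 binds.
At p = 14: qd = 42, qs = 50.
Surplus = 50 − 42 = 8.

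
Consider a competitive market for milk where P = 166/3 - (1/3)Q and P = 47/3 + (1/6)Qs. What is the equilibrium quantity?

Q* = 238/3

Set the two price expressions equal: 166/3 - (1/3)Q = 47/3 + (1/6)Q.
119/3 = 0.5Q, so Q* = 238/3.
P* = 166/3 − (1/3)(238/3) = 260/9.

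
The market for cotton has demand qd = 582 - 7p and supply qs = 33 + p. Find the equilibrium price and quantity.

Set qd = qs: 582 - 7p = 33 + p.
549 = 8p, so p* = 68.625.
q* = 582 − 7(68.625) = 101.625.

p* = 68.625, q* = 101.625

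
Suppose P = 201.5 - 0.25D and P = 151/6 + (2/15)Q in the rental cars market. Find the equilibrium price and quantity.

P* = 86.5, Q* = 460

Set the two price expressions equal: 201.5 - 0.25Q = 151/6 + (2/15)Q.
529/3 = (23/60)Q, so Q* = 460.
P* = 201.5 − (0.25)(460) = 86.5.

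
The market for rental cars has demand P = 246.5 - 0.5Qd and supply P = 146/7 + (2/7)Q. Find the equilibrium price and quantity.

Set the two price expressions equal: 246.5 - 0.5Q = 146/7 + (2/7)Q.
3159/14 = (11/14)Q, so Q* = 3159/11.
P* = 246.5 − (0.5)(3159/11) = 1132/11.

P* = 1132/11, Q* = 3159/11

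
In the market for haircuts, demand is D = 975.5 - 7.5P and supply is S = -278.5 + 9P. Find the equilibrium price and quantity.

Set D = S: 975.5 - 7.5P = -278.5 + 9P.
1254 = 16.5P, so P* = 76.
Q* = 975.5 − 7.5(76) = 405.5.

P* = 76, Q* = 405.5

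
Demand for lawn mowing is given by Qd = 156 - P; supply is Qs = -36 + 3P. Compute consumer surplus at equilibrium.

Equilibrium: 156 - P = -36 + 3P gives P* = 48, Q* = 108.
Demand choke price (Qd = 0): P = 156.
CS = ½(156 − 48)(108) = 5832.

Consumer surplus = 5832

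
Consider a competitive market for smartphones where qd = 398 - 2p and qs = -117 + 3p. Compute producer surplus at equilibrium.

Equilibrium: 398 - 2p = -117 + 3p gives p* = 103, q* = 192.
Supply starts at p = 39 (where qs = 0).
PS = ½(103 − 39)(192) = 6144.

Producer surplus = 6144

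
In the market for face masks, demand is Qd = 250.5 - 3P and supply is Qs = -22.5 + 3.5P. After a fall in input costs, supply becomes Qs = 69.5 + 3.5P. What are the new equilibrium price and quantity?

Original equilibrium: P* = 42, Q* = 124.5.
New equilibrium: 250.5 - 3P = 69.5 + 3.5P, so 181 = 6.5P and P' = 362/13; Q' = 250.5 − 3(362/13) = 4341/26.

P' = 362/13, Q' = 4341/26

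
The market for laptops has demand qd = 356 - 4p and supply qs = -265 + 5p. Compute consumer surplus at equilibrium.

Equilibrium: 356 - 4p = -265 + 5p gives p* = 69, q* = 80.
Demand choke price (qd = 0): p = 89.
CS = ½(89 − 69)(80) = 800.

Consumer surplus = 800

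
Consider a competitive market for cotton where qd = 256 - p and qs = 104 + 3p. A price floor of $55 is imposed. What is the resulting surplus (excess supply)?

Equilibrium price would be p* = 38, so the floor at 55 binds.
At p = 55: qd = 201, qs = 269.
Surplus = 269 − 201 = 68.

Surplus = 68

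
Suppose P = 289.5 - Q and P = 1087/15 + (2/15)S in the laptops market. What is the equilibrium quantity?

Set the two price expressions equal: 289.5 - Q = 1087/15 + (2/15)Q.
6511/30 = (17/15)Q, so Q* = 191.5.
P* = 289.5 − (1)(191.5) = 98.

Q* = 191.5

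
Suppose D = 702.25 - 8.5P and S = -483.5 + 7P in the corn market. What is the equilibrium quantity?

Set D = S: 702.25 - 8.5P = -483.5 + 7P.
1185.75 = 15.5P, so P* = 76.5.
Q* = 702.25 − 8.5(76.5) = 52.

Q* = 52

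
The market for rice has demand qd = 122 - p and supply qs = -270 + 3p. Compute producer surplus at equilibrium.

Producer surplus = 96

Equilibrium: 122 - p = -270 + 3p gives p* = 98, q* = 24.
Supply starts at p = 90 (where qs = 0).
PS = ½(98 − 90)(24) = 96.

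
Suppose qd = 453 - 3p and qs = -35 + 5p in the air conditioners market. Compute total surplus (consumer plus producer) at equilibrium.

Equilibrium: 453 - 3p = -35 + 5p gives p* = 61, q* = 270.
Demand choke price: p = 151; supply starts at p = 7.
CS = ½(151 − 61)(270) = 12150; PS = ½(61 − 7)(270) = 7290.

Total surplus = 19440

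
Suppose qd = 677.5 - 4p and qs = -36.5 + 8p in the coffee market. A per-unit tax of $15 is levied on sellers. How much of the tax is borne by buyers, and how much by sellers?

Buyers bear $10, sellers bear $5

Pre-tax equilibrium: p* = 59.5, q* = 439.5.
Tax on sellers shifts supply to qs = -36.5 + 8(p − 15) = -156.5 + 8p.
677.5 - 4p = -156.5 + 8p gives buyer price pb = 69.5; sellers receive ps = 69.5 − 15 = 54.5.
New quantity: q = 677.5 − 4(69.5) = 399.5.
Buyer burden = 69.5 − 59.5 = 10; seller burden = 59.5 − 54.5 = 5.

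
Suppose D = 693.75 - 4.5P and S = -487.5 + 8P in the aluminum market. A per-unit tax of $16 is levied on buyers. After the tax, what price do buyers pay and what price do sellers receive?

Pre-tax equilibrium: P* = 94.5, Q* = 268.5.
Tax on buyers shifts demand to D = 693.75 − 4.5(P + 16) = 621.75 - 4.5P.
621.75 - 4.5P = -487.5 + 8P gives seller price Ps = 88.74; buyers pay Pb = 88.74 + 16 = 104.74.
New quantity: Q = 693.75 − 4.5(104.74) = 222.42.

Buyers pay $104.74, sellers receive $88.74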